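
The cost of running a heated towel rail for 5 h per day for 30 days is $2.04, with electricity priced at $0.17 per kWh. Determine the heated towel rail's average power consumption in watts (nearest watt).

80 W

Energy = $2.04 ÷ $0.17/kWh = 12 kWh
Runtime = 5 h/day × 30 days = 150 h
Power = 12 kWh ÷ 150 h = 0.08 kW = 80 W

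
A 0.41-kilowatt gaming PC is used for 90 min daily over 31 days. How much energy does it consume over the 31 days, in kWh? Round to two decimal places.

19.07 kWh

Runtime = 90 min × 31 = 2790 min = 46.5 h
Energy = 0.41 kW × 46.5 h = 19.065 kWh ≈ 19.07 kWh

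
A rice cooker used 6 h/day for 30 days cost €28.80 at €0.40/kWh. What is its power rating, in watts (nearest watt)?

Energy = €28.80 ÷ €0.40/kWh = 72 kWh
Runtime = 6 h/day × 30 days = 180 h
Power = 72 kWh ÷ 180 h = 0.4 kW = 400 W

400 W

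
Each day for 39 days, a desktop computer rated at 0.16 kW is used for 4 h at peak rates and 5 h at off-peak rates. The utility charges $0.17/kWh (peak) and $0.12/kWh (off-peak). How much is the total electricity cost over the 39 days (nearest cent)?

Peak energy = 0.16 kW × 4 h × 39 = 24.96 kWh
Off-peak energy = 0.16 kW × 5 h × 39 = 31.2 kWh
Cost = 24.96 × $0.17 + 31.2 × $0.12 = $4.2432 + $3.744 = $7.99

$7.99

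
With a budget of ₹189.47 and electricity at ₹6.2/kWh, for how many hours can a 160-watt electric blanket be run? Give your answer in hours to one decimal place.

191.0 h

Energy available = ₹189.47 ÷ ₹6.2/kWh = 30.5597 kWh
Hours = 30.5597 kWh ÷ 0.16 kW = 191.0 h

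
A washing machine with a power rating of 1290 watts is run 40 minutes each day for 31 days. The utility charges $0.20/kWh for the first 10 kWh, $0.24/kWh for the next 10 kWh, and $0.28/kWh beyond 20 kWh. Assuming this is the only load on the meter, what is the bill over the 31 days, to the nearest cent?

Runtime = 40 min × 31 = 1240 min = 20.666666… h
Energy = 1.29 kW × 20.666666… h = 26.66 kWh
Tier 1 (0–10 kWh): 10 × $0.20 = $2
Tier 2 (10–20 kWh): 10 × $0.24 = $2.4
Above 20 kWh: 6.66 × $0.28 = $1.8648
Bill = $6.26

$6.26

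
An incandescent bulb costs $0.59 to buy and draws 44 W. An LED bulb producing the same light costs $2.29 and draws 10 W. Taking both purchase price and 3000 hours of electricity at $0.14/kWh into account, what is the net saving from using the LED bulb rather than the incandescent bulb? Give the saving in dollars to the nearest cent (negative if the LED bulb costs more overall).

incandescent bulb: $0.59 + (44/1000) kW × 3000 h × $0.14 = $0.59 + $18.48 = $19.07
LED bulb: $2.29 + (10/1000) kW × 3000 h × $0.14 = $2.29 + $4.2 = $6.49
Saving = $19.07 − $6.49 = $12.58

$12.58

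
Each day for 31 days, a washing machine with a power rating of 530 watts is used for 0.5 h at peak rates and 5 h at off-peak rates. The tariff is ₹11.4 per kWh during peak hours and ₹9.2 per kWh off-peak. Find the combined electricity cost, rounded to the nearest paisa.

Peak energy = 0.53 kW × 0.5 h × 31 = 8.215 kWh
Off-peak energy = 0.53 kW × 5 h × 31 = 82.15 kWh
Cost = 8.215 × ₹11.4 + 82.15 × ₹9.2 = ₹93.651 + ₹755.78 = ₹849.43

₹849.43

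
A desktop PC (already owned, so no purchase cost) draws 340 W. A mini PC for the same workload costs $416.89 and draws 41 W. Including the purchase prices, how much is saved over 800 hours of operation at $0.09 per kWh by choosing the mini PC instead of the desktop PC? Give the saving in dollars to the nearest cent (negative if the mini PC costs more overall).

-$395.36

desktop PC: $0.00 + (340/1000) kW × 800 h × $0.09 = $0.00 + $24.48 = $24.48
mini PC: $416.89 + (41/1000) kW × 800 h × $0.09 = $416.89 + $2.952 = $419.842
Saving = $24.48 − $419.842 = −$395.362 → -$395.36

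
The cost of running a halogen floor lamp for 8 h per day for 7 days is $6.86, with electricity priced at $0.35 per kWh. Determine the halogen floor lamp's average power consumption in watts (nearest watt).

350 W

Energy = $6.86 ÷ $0.35/kWh = 19.6 kWh
Runtime = 8 h/day × 7 days = 56 h
Power = 19.6 kWh ÷ 56 h = 0.35 kW = 350 W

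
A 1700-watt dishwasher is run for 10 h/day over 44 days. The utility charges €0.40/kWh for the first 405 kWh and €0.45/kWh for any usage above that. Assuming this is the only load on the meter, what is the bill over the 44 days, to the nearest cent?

€316.35

Runtime = 10 h/day × 44 days = 440 h
Energy = 1.7 kW × 440 h = 748 kWh
Tier 1 (0–405 kWh): 405 × €0.40 = €162
Above 405 kWh: 343 × €0.45 = €154.35
Bill = €316.35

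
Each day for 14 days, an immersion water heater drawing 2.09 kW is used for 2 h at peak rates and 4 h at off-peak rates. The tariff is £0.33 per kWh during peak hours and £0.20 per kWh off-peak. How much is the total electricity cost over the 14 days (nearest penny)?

£42.72

Peak energy = 2.09 kW × 2 h × 14 = 58.52 kWh
Off-peak energy = 2.09 kW × 4 h × 14 = 117.04 kWh
Cost = 58.52 × £0.33 + 117.04 × £0.20 = £19.3116 + £23.408 = £42.72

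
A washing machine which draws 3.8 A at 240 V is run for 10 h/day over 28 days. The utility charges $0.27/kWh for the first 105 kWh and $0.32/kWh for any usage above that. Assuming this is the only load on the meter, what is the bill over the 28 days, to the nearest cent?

$76.47

Power = 3.8 A × 240 V = 912 W = 0.912 kW
Runtime = 10 h/day × 28 days = 280 h
Energy = 0.912 kW × 280 h = 255.36 kWh
Tier 1 (0–105 kWh): 105 × $0.27 = $28.35
Above 105 kWh: 150.36 × $0.32 = $48.1152
Bill = $76.47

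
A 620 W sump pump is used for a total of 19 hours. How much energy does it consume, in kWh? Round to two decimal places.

11.78 kWh

Energy = 0.62 kW × 19 h = 11.78 kWh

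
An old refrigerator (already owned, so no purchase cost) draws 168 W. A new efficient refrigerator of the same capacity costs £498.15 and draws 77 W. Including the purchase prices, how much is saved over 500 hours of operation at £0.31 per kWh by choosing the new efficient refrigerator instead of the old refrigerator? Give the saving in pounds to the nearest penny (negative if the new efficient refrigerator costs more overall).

old refrigerator: £0.00 + (168/1000) kW × 500 h × £0.31 = £0.00 + £26.04 = £26.04
new efficient refrigerator: £498.15 + (77/1000) kW × 500 h × £0.31 = £498.15 + £11.935 = £510.085
Saving = £26.04 − £510.085 = −£484.045 → -£484.05

-£484.05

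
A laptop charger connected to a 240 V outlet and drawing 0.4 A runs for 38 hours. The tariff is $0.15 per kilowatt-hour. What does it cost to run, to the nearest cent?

Power = 0.4 A × 240 V = 96 W = 0.096 kW
Energy = 0.096 kW × 38 h = 3.648 kWh
Cost = 3.648 kWh × $0.15/kWh = $0.55

$0.55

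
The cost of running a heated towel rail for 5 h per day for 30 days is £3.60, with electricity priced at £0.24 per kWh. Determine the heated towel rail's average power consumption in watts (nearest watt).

Energy = £3.60 ÷ £0.24/kWh = 15 kWh
Runtime = 5 h/day × 30 days = 150 h
Power = 15 kWh ÷ 150 h = 0.1 kW = 100 W

100 W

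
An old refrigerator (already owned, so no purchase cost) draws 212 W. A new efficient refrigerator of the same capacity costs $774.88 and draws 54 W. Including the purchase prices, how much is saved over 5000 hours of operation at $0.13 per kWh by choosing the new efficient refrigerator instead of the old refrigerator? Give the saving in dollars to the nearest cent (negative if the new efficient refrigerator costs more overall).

old refrigerator: $0.00 + (212/1000) kW × 5000 h × $0.13 = $0.00 + $137.8 = $137.8
new efficient refrigerator: $774.88 + (54/1000) kW × 5000 h × $0.13 = $774.88 + $35.1 = $809.98
Saving = $137.8 − $809.98 = −$672.18

-$672.18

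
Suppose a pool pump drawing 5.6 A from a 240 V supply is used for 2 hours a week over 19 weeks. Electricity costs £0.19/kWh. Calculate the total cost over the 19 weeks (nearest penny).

£9.70

Power = 5.6 A × 240 V = 1344 W = 1.344 kW
Runtime = 2 h/week × 19 weeks = 38 h
Energy = 1.344 kW × 38 h = 51.072 kWh
Cost = 51.072 kWh × £0.19/kWh = £9.70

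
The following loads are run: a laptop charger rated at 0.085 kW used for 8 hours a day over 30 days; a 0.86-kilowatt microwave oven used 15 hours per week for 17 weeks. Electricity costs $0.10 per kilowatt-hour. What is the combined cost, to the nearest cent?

laptop charger: Runtime = 8 h/day × 30 days = 240 h
laptop charger: 0.085 kW × 240 h = 20.4 kWh
microwave oven: Runtime = 15 h/week × 17 weeks = 255 h
microwave oven: 0.86 kW × 255 h = 219.3 kWh
Total energy = 239.7 kWh
Cost = 239.7 × $0.10 = $23.97

$23.97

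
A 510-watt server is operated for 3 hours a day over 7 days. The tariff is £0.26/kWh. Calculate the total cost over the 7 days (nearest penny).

Runtime = 3 h/day × 7 days = 21 h
Energy = 0.51 kW × 21 h = 10.71 kWh
Cost = 10.71 kWh × £0.26/kWh = £2.78

£2.78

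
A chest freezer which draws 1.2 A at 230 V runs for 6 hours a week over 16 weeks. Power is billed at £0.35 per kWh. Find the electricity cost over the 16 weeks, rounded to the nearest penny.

Power = 1.2 A × 230 V = 276 W = 0.276 kW
Runtime = 6 h/week × 16 weeks = 96 h
Energy = 0.276 kW × 96 h = 26.496 kWh
Cost = 26.496 kWh × £0.35/kWh = £9.27

£9.27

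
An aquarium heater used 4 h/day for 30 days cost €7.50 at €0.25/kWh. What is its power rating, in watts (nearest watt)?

250 W

Energy = €7.50 ÷ €0.25/kWh = 30 kWh
Runtime = 4 h/day × 30 days = 120 h
Power = 30 kWh ÷ 120 h = 0.25 kW = 250 W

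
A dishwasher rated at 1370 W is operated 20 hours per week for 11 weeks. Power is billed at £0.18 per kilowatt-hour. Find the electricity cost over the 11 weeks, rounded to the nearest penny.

£54.25

Runtime = 20 h/week × 11 weeks = 220 h
Energy = 1.37 kW × 220 h = 301.4 kWh
Cost = 301.4 kWh × £0.18/kWh = £54.25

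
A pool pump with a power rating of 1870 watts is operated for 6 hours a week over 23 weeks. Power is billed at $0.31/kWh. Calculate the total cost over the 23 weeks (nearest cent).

Runtime = 6 h/week × 23 weeks = 138 h
Energy = 1.87 kW × 138 h = 258.06 kWh
Cost = 258.06 kWh × $0.31/kWh = $80.00

$80.00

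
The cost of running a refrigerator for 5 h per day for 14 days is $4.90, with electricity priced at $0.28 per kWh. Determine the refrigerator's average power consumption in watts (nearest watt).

250 W

Energy = $4.90 ÷ $0.28/kWh = 17.5 kWh
Runtime = 5 h/day × 14 days = 70 h
Power = 17.5 kWh ÷ 70 h = 0.25 kW = 250 W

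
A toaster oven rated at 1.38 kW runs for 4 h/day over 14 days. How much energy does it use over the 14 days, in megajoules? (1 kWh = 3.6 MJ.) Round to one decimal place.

Runtime = 4 h/day × 14 days = 56 h
Energy = 1.38 kW × 56 h = 77.28 kWh
= 77.28 × 3.6 MJ = 278.2 MJ

278.2 MJ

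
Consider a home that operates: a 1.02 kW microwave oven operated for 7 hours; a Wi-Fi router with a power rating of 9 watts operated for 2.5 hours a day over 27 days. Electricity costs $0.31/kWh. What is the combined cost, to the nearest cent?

$2.40

microwave oven: 1.02 kW × 7 h = 7.14 kWh
Wi-Fi router: Runtime = 2.5 h/day × 27 days = 67.5 h
Wi-Fi router: 0.009 kW × 67.5 h = 0.6075 kWh
Total energy = 7.7475 kWh
Cost = 7.7475 × $0.31 = $2.40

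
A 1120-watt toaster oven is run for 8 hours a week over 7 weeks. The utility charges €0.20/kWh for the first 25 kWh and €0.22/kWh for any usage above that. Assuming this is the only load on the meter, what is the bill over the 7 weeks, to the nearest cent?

€13.30

Runtime = 8 h/week × 7 weeks = 56 h
Energy = 1.12 kW × 56 h = 62.72 kWh
Tier 1 (0–25 kWh): 25 × €0.20 = €5
Above 25 kWh: 37.72 × €0.22 = €8.2984
Bill = €13.30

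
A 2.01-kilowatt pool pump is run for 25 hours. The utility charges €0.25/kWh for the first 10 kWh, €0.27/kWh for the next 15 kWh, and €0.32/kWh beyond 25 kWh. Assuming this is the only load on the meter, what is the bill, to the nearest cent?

€14.63

Energy = 2.01 kW × 25 h = 50.25 kWh
Tier 1 (0–10 kWh): 10 × €0.25 = €2.5
Tier 2 (10–25 kWh): 15 × €0.27 = €4.05
Above 25 kWh: 25.25 × €0.32 = €8.08
Bill = €14.63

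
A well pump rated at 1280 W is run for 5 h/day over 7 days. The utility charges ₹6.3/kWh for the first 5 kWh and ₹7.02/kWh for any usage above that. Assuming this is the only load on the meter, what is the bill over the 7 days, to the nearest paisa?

₹310.90

Runtime = 5 h/day × 7 days = 35 h
Energy = 1.28 kW × 35 h = 44.8 kWh
Tier 1 (0–5 kWh): 5 × ₹6.3 = ₹31.5
Above 5 kWh: 39.8 × ₹7.02 = ₹279.396
Bill = ₹310.90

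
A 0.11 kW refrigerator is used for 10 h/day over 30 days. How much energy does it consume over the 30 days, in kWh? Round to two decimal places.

Runtime = 10 h/day × 30 days = 300 h
Energy = 0.11 kW × 300 h = 33 kWh

33.00 kWh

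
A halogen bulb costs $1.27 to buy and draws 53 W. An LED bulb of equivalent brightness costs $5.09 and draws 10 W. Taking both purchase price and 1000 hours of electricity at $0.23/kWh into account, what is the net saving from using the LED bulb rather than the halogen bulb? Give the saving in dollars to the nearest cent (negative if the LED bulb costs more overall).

halogen bulb: $1.27 + (53/1000) kW × 1000 h × $0.23 = $1.27 + $12.19 = $13.46
LED bulb: $5.09 + (10/1000) kW × 1000 h × $0.23 = $5.09 + $2.3 = $7.39
Saving = $13.46 − $7.39 = $6.07

$6.07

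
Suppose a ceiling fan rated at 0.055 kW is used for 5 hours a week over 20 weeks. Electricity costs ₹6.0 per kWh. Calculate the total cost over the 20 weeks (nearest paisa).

Runtime = 5 h/week × 20 weeks = 100 h
Energy = 0.055 kW × 100 h = 5.5 kWh
Cost = 5.5 kWh × ₹6.0/kWh = ₹33.00

₹33.00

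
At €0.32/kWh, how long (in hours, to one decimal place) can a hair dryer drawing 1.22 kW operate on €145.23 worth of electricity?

Energy available = €145.23 ÷ €0.32/kWh = 453.8438 kWh
Hours = 453.8438 kWh ÷ 1.22 kW = 372.0 h

372.0 h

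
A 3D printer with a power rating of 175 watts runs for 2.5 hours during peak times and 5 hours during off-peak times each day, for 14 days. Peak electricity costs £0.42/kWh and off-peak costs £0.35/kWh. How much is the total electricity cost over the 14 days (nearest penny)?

£6.86

Peak energy = 0.175 kW × 2.5 h × 14 = 6.125 kWh
Off-peak energy = 0.175 kW × 5 h × 14 = 12.25 kWh
Cost = 6.125 × £0.42 + 12.25 × £0.35 = £2.5725 + £4.2875 = £6.86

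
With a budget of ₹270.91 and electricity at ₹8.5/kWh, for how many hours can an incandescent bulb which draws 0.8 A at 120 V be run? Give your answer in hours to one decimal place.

332.0 h

Power = 0.8 A × 120 V = 96 W = 0.096 kW
Energy available = ₹270.91 ÷ ₹8.5/kWh = 31.8718 kWh
Hours = 31.8718 kWh ÷ 0.096 kW = 332.0 h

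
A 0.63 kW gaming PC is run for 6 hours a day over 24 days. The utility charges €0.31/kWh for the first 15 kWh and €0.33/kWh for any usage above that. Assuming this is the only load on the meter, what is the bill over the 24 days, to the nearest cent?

Runtime = 6 h/day × 24 days = 144 h
Energy = 0.63 kW × 144 h = 90.72 kWh
Tier 1 (0–15 kWh): 15 × €0.31 = €4.65
Above 15 kWh: 75.72 × €0.33 = €24.9876
Bill = €29.64

€29.64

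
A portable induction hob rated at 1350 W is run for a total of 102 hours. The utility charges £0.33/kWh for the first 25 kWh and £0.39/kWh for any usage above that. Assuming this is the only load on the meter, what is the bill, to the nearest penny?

£52.20

Energy = 1.35 kW × 102 h = 137.7 kWh
Tier 1 (0–25 kWh): 25 × £0.33 = £8.25
Above 25 kWh: 112.7 × £0.39 = £43.953
Bill = £52.20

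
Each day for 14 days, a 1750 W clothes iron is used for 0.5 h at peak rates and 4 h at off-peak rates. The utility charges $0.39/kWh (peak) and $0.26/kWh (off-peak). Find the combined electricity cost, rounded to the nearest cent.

Peak energy = 1.75 kW × 0.5 h × 14 = 12.25 kWh
Off-peak energy = 1.75 kW × 4 h × 14 = 98 kWh
Cost = 12.25 × $0.39 + 98 × $0.26 = $4.7775 + $25.48 = $30.26

$30.26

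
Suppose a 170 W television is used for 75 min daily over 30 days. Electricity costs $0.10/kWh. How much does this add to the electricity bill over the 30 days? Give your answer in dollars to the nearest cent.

$0.64

Runtime = 75 min × 30 = 2250 min = 37.5 h
Energy = 0.17 kW × 37.5 h = 6.375 kWh
Cost = 6.375 kWh × $0.10/kWh = $0.64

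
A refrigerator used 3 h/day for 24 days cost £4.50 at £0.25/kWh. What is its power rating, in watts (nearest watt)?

250 W

Energy = £4.50 ÷ £0.25/kWh = 18 kWh
Runtime = 3 h/day × 24 days = 72 h
Power = 18 kWh ÷ 72 h = 0.25 kW = 250 W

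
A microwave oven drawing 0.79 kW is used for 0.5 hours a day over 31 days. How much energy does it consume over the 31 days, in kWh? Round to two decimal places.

Runtime = 0.5 h/day × 31 days = 15.5 h
Energy = 0.79 kW × 15.5 h = 12.245 kWh ≈ 12.25 kWh

12.25 kWh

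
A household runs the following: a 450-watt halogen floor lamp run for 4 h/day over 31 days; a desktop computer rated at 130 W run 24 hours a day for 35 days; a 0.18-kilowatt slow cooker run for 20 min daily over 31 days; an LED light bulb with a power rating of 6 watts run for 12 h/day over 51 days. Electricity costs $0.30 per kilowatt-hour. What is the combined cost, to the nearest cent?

$51.16

halogen floor lamp: Runtime = 4 h/day × 31 days = 124 h
halogen floor lamp: 0.45 kW × 124 h = 55.8 kWh
desktop computer: Runtime = 24 h × 35 = 840 h
desktop computer: 0.13 kW × 840 h = 109.2 kWh
slow cooker: Runtime = 20 min × 31 = 620 min = 10.333333… h
slow cooker: 0.18 kW × 10.333333… h = 1.86 kWh
LED light bulb: Runtime = 12 h/day × 51 days = 612 h
LED light bulb: 0.006 kW × 612 h = 3.672 kWh
Total energy = 170.532 kWh
Cost = 170.532 × $0.30 = $51.16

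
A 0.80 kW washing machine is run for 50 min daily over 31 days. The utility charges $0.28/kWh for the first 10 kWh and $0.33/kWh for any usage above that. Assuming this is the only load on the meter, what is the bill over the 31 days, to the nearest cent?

$6.32

Runtime = 50 min × 31 = 1550 min = 25.833333… h
Energy = 0.8 kW × 25.833333… h = 20.666666… kWh
Tier 1 (0–10 kWh): 10 × $0.28 = $2.8
Above 10 kWh: 10.666666… × $0.33 = $3.52
Bill = $6.32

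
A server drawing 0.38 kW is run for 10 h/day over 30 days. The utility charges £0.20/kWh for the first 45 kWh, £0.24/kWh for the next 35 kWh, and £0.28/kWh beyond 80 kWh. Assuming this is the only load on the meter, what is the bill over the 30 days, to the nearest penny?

Runtime = 10 h/day × 30 days = 300 h
Energy = 0.38 kW × 300 h = 114 kWh
Tier 1 (0–45 kWh): 45 × £0.20 = £9
Tier 2 (45–80 kWh): 35 × £0.24 = £8.4
Above 80 kWh: 34 × £0.28 = £9.52
Bill = £26.92

£26.92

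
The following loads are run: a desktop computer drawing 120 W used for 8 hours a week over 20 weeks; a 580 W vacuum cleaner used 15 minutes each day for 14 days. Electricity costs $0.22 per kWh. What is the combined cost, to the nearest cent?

$4.67

desktop computer: Runtime = 8 h/week × 20 weeks = 160 h
desktop computer: 0.12 kW × 160 h = 19.2 kWh
vacuum cleaner: Runtime = 15 min × 14 = 210 min = 3.5 h
vacuum cleaner: 0.58 kW × 3.5 h = 2.03 kWh
Total energy = 21.23 kWh
Cost = 21.23 × $0.22 = $4.67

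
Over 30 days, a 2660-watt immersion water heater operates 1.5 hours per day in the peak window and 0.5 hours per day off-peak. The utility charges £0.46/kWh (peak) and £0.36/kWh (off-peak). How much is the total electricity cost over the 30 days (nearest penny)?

£69.43

Peak energy = 2.66 kW × 1.5 h × 30 = 119.7 kWh
Off-peak energy = 2.66 kW × 0.5 h × 30 = 39.9 kWh
Cost = 119.7 × £0.46 + 39.9 × £0.36 = £55.062 + £14.364 = £69.43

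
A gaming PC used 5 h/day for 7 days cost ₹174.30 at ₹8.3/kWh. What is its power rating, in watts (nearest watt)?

600 W

Energy = ₹174.30 ÷ ₹8.3/kWh = 21 kWh
Runtime = 5 h/day × 7 days = 35 h
Power = 21 kWh ÷ 35 h = 0.6 kW = 600 W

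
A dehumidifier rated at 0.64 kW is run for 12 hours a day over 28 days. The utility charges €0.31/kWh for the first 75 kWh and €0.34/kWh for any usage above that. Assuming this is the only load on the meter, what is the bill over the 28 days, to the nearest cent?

€70.86

Runtime = 12 h/day × 28 days = 336 h
Energy = 0.64 kW × 336 h = 215.04 kWh
Tier 1 (0–75 kWh): 75 × €0.31 = €23.25
Above 75 kWh: 140.04 × €0.34 = €47.6136
Bill = €70.86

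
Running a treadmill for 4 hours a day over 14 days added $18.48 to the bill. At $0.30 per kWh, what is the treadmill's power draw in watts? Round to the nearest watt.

1100 W

Energy = $18.48 ÷ $0.30/kWh = 61.6 kWh
Runtime = 4 h/day × 14 days = 56 h
Power = 61.6 kWh ÷ 56 h = 1.1 kW = 1100 W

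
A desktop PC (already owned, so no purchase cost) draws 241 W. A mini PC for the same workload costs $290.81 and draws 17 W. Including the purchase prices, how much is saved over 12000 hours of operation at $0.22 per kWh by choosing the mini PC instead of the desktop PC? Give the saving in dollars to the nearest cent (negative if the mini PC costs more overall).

desktop PC: $0.00 + (241/1000) kW × 12000 h × $0.22 = $0.00 + $636.24 = $636.24
mini PC: $290.81 + (17/1000) kW × 12000 h × $0.22 = $290.81 + $44.88 = $335.69
Saving = $636.24 − $335.69 = $300.55

$300.55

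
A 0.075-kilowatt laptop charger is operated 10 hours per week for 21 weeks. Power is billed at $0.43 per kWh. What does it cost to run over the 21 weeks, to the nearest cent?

$6.77

Runtime = 10 h/week × 21 weeks = 210 h
Energy = 0.075 kW × 210 h = 15.75 kWh
Cost = 15.75 kWh × $0.43/kWh = $6.77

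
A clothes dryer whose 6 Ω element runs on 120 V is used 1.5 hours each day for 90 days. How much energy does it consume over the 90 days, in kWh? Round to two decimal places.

324.00 kWh

Power = V²/R = 120²/6 = 2400 W = 2.4 kW
Runtime = 1.5 h/day × 90 days = 135 h
Energy = 2.4 kW × 135 h = 324 kWh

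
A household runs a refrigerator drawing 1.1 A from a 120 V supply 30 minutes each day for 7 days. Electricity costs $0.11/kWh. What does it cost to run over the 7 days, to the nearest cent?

Power = 1.1 A × 120 V = 132 W = 0.132 kW
Runtime = 30 min × 7 = 210 min = 3.5 h
Energy = 0.132 kW × 3.5 h = 0.462 kWh
Cost = 0.462 kWh × $0.11/kWh = $0.05

$0.05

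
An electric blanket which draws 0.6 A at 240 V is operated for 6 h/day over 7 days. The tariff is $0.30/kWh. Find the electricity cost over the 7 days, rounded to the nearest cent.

Power = 0.6 A × 240 V = 144 W = 0.144 kW
Runtime = 6 h/day × 7 days = 42 h
Energy = 0.144 kW × 42 h = 6.048 kWh
Cost = 6.048 kWh × $0.30/kWh = $1.81

$1.81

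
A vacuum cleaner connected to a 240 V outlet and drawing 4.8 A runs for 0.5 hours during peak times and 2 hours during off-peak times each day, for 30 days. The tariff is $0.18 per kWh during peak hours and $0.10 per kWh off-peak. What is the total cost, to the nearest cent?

Power = 4.8 A × 240 V = 1152 W = 1.152 kW
Peak energy = 1.152 kW × 0.5 h × 30 = 17.28 kWh
Off-peak energy = 1.152 kW × 2 h × 30 = 69.12 kWh
Cost = 17.28 × $0.18 + 69.12 × $0.10 = $3.1104 + $6.912 = $10.02

$10.02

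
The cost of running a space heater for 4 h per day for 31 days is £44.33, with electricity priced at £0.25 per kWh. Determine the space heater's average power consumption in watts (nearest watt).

Energy = £44.33 ÷ £0.25/kWh = 177.32 kWh
Runtime = 4 h/day × 31 days = 124 h
Power = 177.32 kWh ÷ 124 h = 1.43 kW = 1430 W

1430 W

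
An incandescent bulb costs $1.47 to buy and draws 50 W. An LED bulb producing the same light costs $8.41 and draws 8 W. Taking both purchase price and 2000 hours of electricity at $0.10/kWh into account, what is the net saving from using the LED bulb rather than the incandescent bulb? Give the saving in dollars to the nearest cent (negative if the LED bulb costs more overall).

incandescent bulb: $1.47 + (50/1000) kW × 2000 h × $0.10 = $1.47 + $10 = $11.47
LED bulb: $8.41 + (8/1000) kW × 2000 h × $0.10 = $8.41 + $1.6 = $10.01
Saving = $11.47 − $10.01 = $1.46

$1.46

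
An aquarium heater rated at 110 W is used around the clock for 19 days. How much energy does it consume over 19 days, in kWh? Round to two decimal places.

50.16 kWh

Runtime = 24 h × 19 = 456 h
Energy = 0.11 kW × 456 h = 50.16 kWh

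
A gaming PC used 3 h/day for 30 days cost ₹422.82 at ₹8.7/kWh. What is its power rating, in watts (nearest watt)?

540 W

Energy = ₹422.82 ÷ ₹8.7/kWh = 48.6 kWh
Runtime = 3 h/day × 30 days = 90 h
Power = 48.6 kWh ÷ 90 h = 0.54 kW = 540 W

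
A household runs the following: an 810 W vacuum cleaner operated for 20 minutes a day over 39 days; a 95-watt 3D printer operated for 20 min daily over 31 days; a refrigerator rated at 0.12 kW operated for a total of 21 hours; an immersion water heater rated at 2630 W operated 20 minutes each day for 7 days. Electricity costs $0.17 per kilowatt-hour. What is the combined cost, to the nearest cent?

$3.43

vacuum cleaner: Runtime = 20 min × 39 = 780 min = 13 h
vacuum cleaner: 0.81 kW × 13 h = 10.53 kWh
3D printer: Runtime = 20 min × 31 = 620 min = 10.333333… h
3D printer: 0.095 kW × 10.333333… h = 0.981666… kWh
refrigerator: 0.12 kW × 21 h = 2.52 kWh
immersion water heater: Runtime = 20 min × 7 = 140 min = 2.333333… h
immersion water heater: 2.63 kW × 2.333333… h = 6.136666… kWh
Total energy = 20.168333… kWh
Cost = 20.168333… × $0.17 = $3.43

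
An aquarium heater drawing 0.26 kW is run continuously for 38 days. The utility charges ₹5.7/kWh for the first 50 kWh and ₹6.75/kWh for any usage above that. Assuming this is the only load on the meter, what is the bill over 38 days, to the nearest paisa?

Runtime = 24 h × 38 = 912 h
Energy = 0.26 kW × 912 h = 237.12 kWh
Tier 1 (0–50 kWh): 50 × ₹5.7 = ₹285
Above 50 kWh: 187.12 × ₹6.75 = ₹1263.06
Bill = ₹1548.06

₹1548.06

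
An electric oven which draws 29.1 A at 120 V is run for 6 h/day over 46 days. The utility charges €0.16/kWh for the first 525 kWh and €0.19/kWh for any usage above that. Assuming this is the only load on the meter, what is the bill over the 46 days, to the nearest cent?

€167.37

Power = 29.1 A × 120 V = 3492 W = 3.492 kW
Runtime = 6 h/day × 46 days = 276 h
Energy = 3.492 kW × 276 h = 963.792 kWh
Tier 1 (0–525 kWh): 525 × €0.16 = €84
Above 525 kWh: 438.792 × €0.19 = €83.37048
Bill = €167.37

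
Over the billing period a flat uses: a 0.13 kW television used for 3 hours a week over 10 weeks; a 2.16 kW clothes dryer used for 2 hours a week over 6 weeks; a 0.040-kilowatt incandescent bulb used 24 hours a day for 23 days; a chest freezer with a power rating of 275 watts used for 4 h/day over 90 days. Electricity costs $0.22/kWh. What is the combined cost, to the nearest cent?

television: Runtime = 3 h/week × 10 weeks = 30 h
television: 0.13 kW × 30 h = 3.9 kWh
clothes dryer: Runtime = 2 h/week × 6 weeks = 12 h
clothes dryer: 2.16 kW × 12 h = 25.92 kWh
incandescent bulb: Runtime = 24 h × 23 = 552 h
incandescent bulb: 0.04 kW × 552 h = 22.08 kWh
chest freezer: Runtime = 4 h/day × 90 days = 360 h
chest freezer: 0.275 kW × 360 h = 99 kWh
Total energy = 150.9 kWh
Cost = 150.9 × $0.22 = $33.20

$33.20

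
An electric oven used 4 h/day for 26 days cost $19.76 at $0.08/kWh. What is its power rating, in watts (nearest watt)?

2375 W

Energy = $19.76 ÷ $0.08/kWh = 247 kWh
Runtime = 4 h/day × 26 days = 104 h
Power = 247 kWh ÷ 104 h = 2.375 kW = 2375 W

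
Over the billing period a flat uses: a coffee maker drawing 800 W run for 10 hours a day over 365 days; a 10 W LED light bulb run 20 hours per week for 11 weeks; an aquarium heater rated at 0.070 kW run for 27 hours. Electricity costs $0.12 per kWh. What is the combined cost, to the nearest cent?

$350.89

coffee maker: Runtime = 10 h/day × 365 days = 3650 h
coffee maker: 0.8 kW × 3650 h = 2920 kWh
LED light bulb: Runtime = 20 h/week × 11 weeks = 220 h
LED light bulb: 0.01 kW × 220 h = 2.2 kWh
aquarium heater: 0.07 kW × 27 h = 1.89 kWh
Total energy = 2924.09 kWh
Cost = 2924.09 × $0.12 = $350.89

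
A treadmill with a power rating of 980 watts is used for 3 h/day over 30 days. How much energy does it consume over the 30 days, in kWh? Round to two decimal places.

88.20 kWh

Runtime = 3 h/day × 30 days = 90 h
Energy = 0.98 kW × 90 h = 88.2 kWh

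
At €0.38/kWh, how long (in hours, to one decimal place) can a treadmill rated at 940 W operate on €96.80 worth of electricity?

271.0 h

Energy available = €96.80 ÷ €0.38/kWh = 254.7368 kWh
Hours = 254.7368 kWh ÷ 0.94 kW = 271.0 h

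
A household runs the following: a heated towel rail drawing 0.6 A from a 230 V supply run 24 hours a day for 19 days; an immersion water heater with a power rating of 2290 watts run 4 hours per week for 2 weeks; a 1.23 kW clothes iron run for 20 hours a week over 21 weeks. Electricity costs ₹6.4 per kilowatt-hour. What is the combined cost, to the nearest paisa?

heated towel rail: Power = 0.6 A × 230 V = 138 W = 0.138 kW
heated towel rail: Runtime = 24 h × 19 = 456 h
heated towel rail: 0.138 kW × 456 h = 62.928 kWh
immersion water heater: Runtime = 4 h/week × 2 weeks = 8 h
immersion water heater: 2.29 kW × 8 h = 18.32 kWh
clothes iron: Runtime = 20 h/week × 21 weeks = 420 h
clothes iron: 1.23 kW × 420 h = 516.6 kWh
Total energy = 597.848 kWh
Cost = 597.848 × ₹6.4 = ₹3826.23

₹3826.23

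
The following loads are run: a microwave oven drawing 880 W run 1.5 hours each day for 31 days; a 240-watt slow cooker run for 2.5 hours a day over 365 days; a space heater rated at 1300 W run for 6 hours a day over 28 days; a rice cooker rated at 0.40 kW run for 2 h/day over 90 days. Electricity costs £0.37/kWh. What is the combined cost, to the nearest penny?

£203.62

microwave oven: Runtime = 1.5 h/day × 31 days = 46.5 h
microwave oven: 0.88 kW × 46.5 h = 40.92 kWh
slow cooker: Runtime = 2.5 h/day × 365 days = 912.5 h
slow cooker: 0.24 kW × 912.5 h = 219 kWh
space heater: Runtime = 6 h/day × 28 days = 168 h
space heater: 1.3 kW × 168 h = 218.4 kWh
rice cooker: Runtime = 2 h/day × 90 days = 180 h
rice cooker: 0.4 kW × 180 h = 72 kWh
Total energy = 550.32 kWh
Cost = 550.32 × £0.37 = £203.62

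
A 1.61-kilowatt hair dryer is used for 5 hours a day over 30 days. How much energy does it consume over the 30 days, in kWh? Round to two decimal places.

241.50 kWh

Runtime = 5 h/day × 30 days = 150 h
Energy = 1.61 kW × 150 h = 241.5 kWh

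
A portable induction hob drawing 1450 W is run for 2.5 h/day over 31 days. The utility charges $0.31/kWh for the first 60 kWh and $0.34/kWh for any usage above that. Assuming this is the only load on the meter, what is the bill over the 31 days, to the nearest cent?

Runtime = 2.5 h/day × 31 days = 77.5 h
Energy = 1.45 kW × 77.5 h = 112.375 kWh
Tier 1 (0–60 kWh): 60 × $0.31 = $18.6
Above 60 kWh: 52.375 × $0.34 = $17.8075
Bill = $36.41

$36.41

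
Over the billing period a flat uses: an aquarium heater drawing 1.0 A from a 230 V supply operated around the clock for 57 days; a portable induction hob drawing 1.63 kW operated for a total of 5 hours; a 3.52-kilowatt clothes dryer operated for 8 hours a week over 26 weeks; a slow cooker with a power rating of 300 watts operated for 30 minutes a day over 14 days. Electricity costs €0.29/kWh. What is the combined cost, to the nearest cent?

aquarium heater: Power = 1.0 A × 230 V = 230 W = 0.23 kW
aquarium heater: Runtime = 24 h × 57 = 1368 h
aquarium heater: 0.23 kW × 1368 h = 314.64 kWh
portable induction hob: 1.63 kW × 5 h = 8.15 kWh
clothes dryer: Runtime = 8 h/week × 26 weeks = 208 h
clothes dryer: 3.52 kW × 208 h = 732.16 kWh
slow cooker: Runtime = 30 min × 14 = 420 min = 7 h
slow cooker: 0.3 kW × 7 h = 2.1 kWh
Total energy = 1057.05 kWh
Cost = 1057.05 × €0.29 = €306.54

€306.54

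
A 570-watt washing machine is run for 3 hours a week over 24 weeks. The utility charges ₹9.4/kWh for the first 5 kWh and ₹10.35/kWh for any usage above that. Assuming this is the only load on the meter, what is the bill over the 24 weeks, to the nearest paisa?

Runtime = 3 h/week × 24 weeks = 72 h
Energy = 0.57 kW × 72 h = 41.04 kWh
Tier 1 (0–5 kWh): 5 × ₹9.4 = ₹47
Above 5 kWh: 36.04 × ₹10.35 = ₹373.014
Bill = ₹420.01

₹420.01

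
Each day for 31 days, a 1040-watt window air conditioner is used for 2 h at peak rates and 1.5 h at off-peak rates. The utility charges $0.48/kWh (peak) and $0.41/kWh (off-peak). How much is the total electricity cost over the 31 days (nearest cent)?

$50.78

Peak energy = 1.04 kW × 2 h × 31 = 64.48 kWh
Off-peak energy = 1.04 kW × 1.5 h × 31 = 48.36 kWh
Cost = 64.48 × $0.48 + 48.36 × $0.41 = $30.9504 + $19.8276 = $50.78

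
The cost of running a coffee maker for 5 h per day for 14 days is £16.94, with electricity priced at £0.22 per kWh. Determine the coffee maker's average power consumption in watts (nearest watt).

1100 W

Energy = £16.94 ÷ £0.22/kWh = 77 kWh
Runtime = 5 h/day × 14 days = 70 h
Power = 77 kWh ÷ 70 h = 1.1 kW = 1100 W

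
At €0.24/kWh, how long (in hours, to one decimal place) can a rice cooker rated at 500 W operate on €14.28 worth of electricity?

Energy available = €14.28 ÷ €0.24/kWh = 59.5 kWh
Hours = 59.5 kWh ÷ 0.5 kW = 119.0 h

119.0 h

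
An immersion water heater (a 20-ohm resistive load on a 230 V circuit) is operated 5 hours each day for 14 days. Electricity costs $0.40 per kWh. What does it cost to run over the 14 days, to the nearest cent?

Power = V²/R = 230²/20 = 2645 W = 2.645 kW
Runtime = 5 h/day × 14 days = 70 h
Energy = 2.645 kW × 70 h = 185.15 kWh
Cost = 185.15 kWh × $0.40/kWh = $74.06

$74.06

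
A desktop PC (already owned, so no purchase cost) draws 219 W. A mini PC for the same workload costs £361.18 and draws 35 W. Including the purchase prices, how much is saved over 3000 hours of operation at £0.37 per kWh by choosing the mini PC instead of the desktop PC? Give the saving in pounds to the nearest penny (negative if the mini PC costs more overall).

-£156.94

desktop PC: £0.00 + (219/1000) kW × 3000 h × £0.37 = £0.00 + £243.09 = £243.09
mini PC: £361.18 + (35/1000) kW × 3000 h × £0.37 = £361.18 + £38.85 = £400.03
Saving = £243.09 − £400.03 = −£156.94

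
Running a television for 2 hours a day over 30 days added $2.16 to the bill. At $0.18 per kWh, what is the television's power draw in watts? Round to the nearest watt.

200 W

Energy = $2.16 ÷ $0.18/kWh = 12 kWh
Runtime = 2 h/day × 30 days = 60 h
Power = 12 kWh ÷ 60 h = 0.2 kW = 200 W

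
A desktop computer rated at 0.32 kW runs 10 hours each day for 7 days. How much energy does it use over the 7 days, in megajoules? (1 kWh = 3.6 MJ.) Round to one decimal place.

80.6 MJ

Runtime = 10 h/day × 7 days = 70 h
Energy = 0.32 kW × 70 h = 22.4 kWh
= 22.4 × 3.6 MJ = 80.6 MJ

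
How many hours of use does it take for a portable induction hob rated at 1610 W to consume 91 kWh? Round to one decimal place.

Hours = 91 kWh ÷ 1.61 kW = 56.5 h

56.5 h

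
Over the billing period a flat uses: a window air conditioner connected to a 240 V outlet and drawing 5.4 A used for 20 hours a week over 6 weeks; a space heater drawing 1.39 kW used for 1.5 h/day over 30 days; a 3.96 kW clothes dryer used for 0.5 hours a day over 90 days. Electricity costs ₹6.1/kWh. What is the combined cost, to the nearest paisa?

window air conditioner: Power = 5.4 A × 240 V = 1296 W = 1.296 kW
window air conditioner: Runtime = 20 h/week × 6 weeks = 120 h
window air conditioner: 1.296 kW × 120 h = 155.52 kWh
space heater: Runtime = 1.5 h/day × 30 days = 45 h
space heater: 1.39 kW × 45 h = 62.55 kWh
clothes dryer: Runtime = 0.5 h/day × 90 days = 45 h
clothes dryer: 3.96 kW × 45 h = 178.2 kWh
Total energy = 396.27 kWh
Cost = 396.27 × ₹6.1 = ₹2417.25

₹2417.25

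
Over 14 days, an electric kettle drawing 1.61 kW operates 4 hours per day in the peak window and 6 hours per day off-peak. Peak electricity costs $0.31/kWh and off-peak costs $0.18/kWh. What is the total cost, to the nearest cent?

$52.29

Peak energy = 1.61 kW × 4 h × 14 = 90.16 kWh
Off-peak energy = 1.61 kW × 6 h × 14 = 135.24 kWh
Cost = 90.16 × $0.31 + 135.24 × $0.18 = $27.9496 + $24.3432 = $52.29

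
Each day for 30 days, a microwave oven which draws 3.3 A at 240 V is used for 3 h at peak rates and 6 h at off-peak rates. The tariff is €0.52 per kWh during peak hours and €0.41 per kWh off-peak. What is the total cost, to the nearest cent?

Power = 3.3 A × 240 V = 792 W = 0.792 kW
Peak energy = 0.792 kW × 3 h × 30 = 71.28 kWh
Off-peak energy = 0.792 kW × 6 h × 30 = 142.56 kWh
Cost = 71.28 × €0.52 + 142.56 × €0.41 = €37.0656 + €58.4496 = €95.52

€95.52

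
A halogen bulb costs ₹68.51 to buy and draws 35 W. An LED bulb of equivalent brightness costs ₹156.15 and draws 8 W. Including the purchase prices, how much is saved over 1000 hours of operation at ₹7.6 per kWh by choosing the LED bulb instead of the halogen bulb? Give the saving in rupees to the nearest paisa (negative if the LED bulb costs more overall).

halogen bulb: ₹68.51 + (35/1000) kW × 1000 h × ₹7.6 = ₹68.51 + ₹266 = ₹334.51
LED bulb: ₹156.15 + (8/1000) kW × 1000 h × ₹7.6 = ₹156.15 + ₹60.8 = ₹216.95
Saving = ₹334.51 − ₹216.95 = ₹117.56

₹117.56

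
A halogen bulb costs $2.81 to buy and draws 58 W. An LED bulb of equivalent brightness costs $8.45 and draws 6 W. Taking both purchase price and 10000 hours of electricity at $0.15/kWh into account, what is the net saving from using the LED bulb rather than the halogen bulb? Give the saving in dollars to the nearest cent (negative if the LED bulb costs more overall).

halogen bulb: $2.81 + (58/1000) kW × 10000 h × $0.15 = $2.81 + $87 = $89.81
LED bulb: $8.45 + (6/1000) kW × 10000 h × $0.15 = $8.45 + $9 = $17.45
Saving = $89.81 − $17.45 = $72.36

$72.36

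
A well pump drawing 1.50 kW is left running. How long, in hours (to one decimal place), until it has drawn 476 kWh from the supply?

317.3 h

Hours = 476 kWh ÷ 1.5 kW = 317.3 h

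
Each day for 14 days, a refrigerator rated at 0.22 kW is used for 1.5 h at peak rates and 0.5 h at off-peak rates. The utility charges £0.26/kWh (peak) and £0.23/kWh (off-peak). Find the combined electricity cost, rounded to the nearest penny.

£1.56

Peak energy = 0.22 kW × 1.5 h × 14 = 4.62 kWh
Off-peak energy = 0.22 kW × 0.5 h × 14 = 1.54 kWh
Cost = 4.62 × £0.26 + 1.54 × £0.23 = £1.2012 + £0.3542 = £1.56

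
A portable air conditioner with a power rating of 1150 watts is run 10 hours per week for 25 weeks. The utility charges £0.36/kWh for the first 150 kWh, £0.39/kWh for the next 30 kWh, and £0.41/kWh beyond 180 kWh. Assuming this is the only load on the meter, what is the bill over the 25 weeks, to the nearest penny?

Runtime = 10 h/week × 25 weeks = 250 h
Energy = 1.15 kW × 250 h = 287.5 kWh
Tier 1 (0–150 kWh): 150 × £0.36 = £54
Tier 2 (150–180 kWh): 30 × £0.39 = £11.7
Above 180 kWh: 107.5 × £0.41 = £44.075
Bill = £109.78

£109.78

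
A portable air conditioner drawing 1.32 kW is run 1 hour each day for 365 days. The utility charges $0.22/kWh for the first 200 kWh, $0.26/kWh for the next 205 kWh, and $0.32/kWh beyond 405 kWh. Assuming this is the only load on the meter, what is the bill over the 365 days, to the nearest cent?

Runtime = 1 h/day × 365 days = 365 h
Energy = 1.32 kW × 365 h = 481.8 kWh
Tier 1 (0–200 kWh): 200 × $0.22 = $44
Tier 2 (200–405 kWh): 205 × $0.26 = $53.3
Above 405 kWh: 76.8 × $0.32 = $24.576
Bill = $121.88

$121.88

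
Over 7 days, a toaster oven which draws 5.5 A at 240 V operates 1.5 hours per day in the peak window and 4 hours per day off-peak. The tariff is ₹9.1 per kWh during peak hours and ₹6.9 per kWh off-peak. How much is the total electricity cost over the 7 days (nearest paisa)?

Power = 5.5 A × 240 V = 1320 W = 1.32 kW
Peak energy = 1.32 kW × 1.5 h × 7 = 13.86 kWh
Off-peak energy = 1.32 kW × 4 h × 7 = 36.96 kWh
Cost = 13.86 × ₹9.1 + 36.96 × ₹6.9 = ₹126.126 + ₹255.024 = ₹381.15

₹381.15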